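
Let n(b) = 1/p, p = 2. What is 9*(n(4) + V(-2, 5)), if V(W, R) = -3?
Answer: -45/2 ≈ -22.500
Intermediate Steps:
n(b) = ½ (n(b) = 1/2 = ½)
9*(n(4) + V(-2, 5)) = 9*(½ - 3) = 9*(-5/2) = -45/2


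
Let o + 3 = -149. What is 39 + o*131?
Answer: -19873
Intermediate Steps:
o = -152 (o = -3 - 149 = -152)
39 + o*131 = 39 - 152*131 = 39 - 19912 = -19873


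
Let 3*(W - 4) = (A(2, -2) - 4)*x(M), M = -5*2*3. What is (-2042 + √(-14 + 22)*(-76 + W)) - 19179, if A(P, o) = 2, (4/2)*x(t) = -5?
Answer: -21221 - 422*√2/3 ≈ -21420.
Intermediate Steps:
M = -30 (M = -10*3 = -30)
x(t) = -5/2 (x(t) = (½)*(-5) = -5/2)
W = 17/3 (W = 4 + ((2 - 4)*(-5/2))/3 = 4 + (-2*(-5/2))/3 = 4 + (⅓)*5 = 4 + 5/3 = 17/3 ≈ 5.6667)
(-2042 + √(-14 + 22)*(-76 + W)) - 19179 = (-2042 + √(-14 + 22)*(-76 + 17/3)) - 19179 = (-2042 + √8*(-211/3)) - 19179 = (-2042 + (2*√2)*(-211/3)) - 19179 = (-2042 - 422*√2/3) - 19179 = -21221 - 422*√2/3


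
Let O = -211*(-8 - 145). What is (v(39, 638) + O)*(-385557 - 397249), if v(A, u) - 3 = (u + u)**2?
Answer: -1299819616372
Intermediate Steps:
O = 32283 (O = -211*(-153) = 32283)
v(A, u) = 3 + 4*u**2 (v(A, u) = 3 + (u + u)**2 = 3 + (2*u)**2 = 3 + 4*u**2)
(v(39, 638) + O)*(-385557 - 397249) = ((3 + 4*638**2) + 32283)*(-385557 - 397249) = ((3 + 4*407044) + 32283)*(-782806) = ((3 + 1628176) + 32283)*(-782806) = (1628179 + 32283)*(-782806) = 1660462*(-782806) = -1299819616372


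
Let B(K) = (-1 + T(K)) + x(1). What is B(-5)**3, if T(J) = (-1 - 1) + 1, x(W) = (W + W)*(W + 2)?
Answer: 64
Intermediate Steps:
x(W) = 2*W*(2 + W) (x(W) = (2*W)*(2 + W) = 2*W*(2 + W))
T(J) = -1 (T(J) = -2 + 1 = -1)
B(K) = 4 (B(K) = (-1 - 1) + 2*1*(2 + 1) = -2 + 2*1*3 = -2 + 6 = 4)
B(-5)**3 = 4**3 = 64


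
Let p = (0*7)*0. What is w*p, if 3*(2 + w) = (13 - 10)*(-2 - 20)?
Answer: 0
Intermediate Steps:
w = -24 (w = -2 + ((13 - 10)*(-2 - 20))/3 = -2 + (3*(-22))/3 = -2 + (⅓)*(-66) = -2 - 22 = -24)
p = 0 (p = 0*0 = 0)
w*p = -24*0 = 0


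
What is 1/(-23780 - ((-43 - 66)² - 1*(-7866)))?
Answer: -1/43527 ≈ -2.2974e-5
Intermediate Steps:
1/(-23780 - ((-43 - 66)² - 1*(-7866))) = 1/(-23780 - ((-109)² + 7866)) = 1/(-23780 - (11881 + 7866)) = 1/(-23780 - 1*19747) = 1/(-23780 - 19747) = 1/(-43527) = -1/43527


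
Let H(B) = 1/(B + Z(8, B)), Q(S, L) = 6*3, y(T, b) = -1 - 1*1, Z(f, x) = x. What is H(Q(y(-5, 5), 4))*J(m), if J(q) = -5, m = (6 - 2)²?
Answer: -5/36 ≈ -0.13889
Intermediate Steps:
y(T, b) = -2 (y(T, b) = -1 - 1 = -2)
Q(S, L) = 18
m = 16 (m = 4² = 16)
H(B) = 1/(2*B) (H(B) = 1/(B + B) = 1/(2*B))
H(Q(y(-5, 5), 4))*J(m) = ((½)/18)*(-5) = ((½)*(1/18))*(-5) = (1/36)*(-5) = -5/36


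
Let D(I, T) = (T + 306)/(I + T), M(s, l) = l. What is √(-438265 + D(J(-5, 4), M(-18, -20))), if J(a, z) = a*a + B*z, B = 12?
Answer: I*√1231071227/53 ≈ 662.01*I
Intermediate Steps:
J(a, z) = a² + 12*z (J(a, z) = a*a + 12*z = a² + 12*z)
D(I, T) = (306 + T)/(I + T)
√(-438265 + D(J(-5, 4), M(-18, -20))) = √(-438265 + (306 - 20)/(((-5)² + 12*4) - 20)) = √(-438265 + 286/((25 + 48) - 20)) = √(-438265 + 286/(73 - 20)) = √(-438265 + 286/53) = √(-23227759/53) = I*√1231071227/53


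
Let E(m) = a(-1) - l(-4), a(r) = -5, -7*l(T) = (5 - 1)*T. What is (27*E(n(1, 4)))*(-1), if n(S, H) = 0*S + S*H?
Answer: 1377/7 ≈ 196.71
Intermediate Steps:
l(T) = -4*T/7 (l(T) = -(5 - 1)*T/7 = -4*T/7)
n(S, H) = H*S (n(S, H) = 0 + H*S = H*S)
E(m) = -51/7 (E(m) = -5 - (-4)*(-4)/7 = -5 - 1*16/7 = -5 - 16/7 = -51/7)
(27*E(n(1, 4)))*(-1) = (27*(-51/7))*(-1) = -1377/7*(-1) = 1377/7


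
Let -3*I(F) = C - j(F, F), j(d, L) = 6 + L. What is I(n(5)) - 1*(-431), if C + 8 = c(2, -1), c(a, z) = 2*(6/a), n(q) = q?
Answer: 1306/3 ≈ 435.33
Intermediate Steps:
c(a, z) = 12/a
C = -2 (C = -8 + 12/2 = -8 + 12*(1/2) = -8 + 6 = -2)
I(F) = 8/3 + F/3 (I(F) = -(-2 - (6 + F))/3 = -(-2 + (-6 - F))/3 = -(-8 - F)/3 = 8/3 + F/3)
I(n(5)) - 1*(-431) = (8/3 + (1/3)*5) - 1*(-431) = (8/3 + 5/3) + 431 = 13/3 + 431 = 1306/3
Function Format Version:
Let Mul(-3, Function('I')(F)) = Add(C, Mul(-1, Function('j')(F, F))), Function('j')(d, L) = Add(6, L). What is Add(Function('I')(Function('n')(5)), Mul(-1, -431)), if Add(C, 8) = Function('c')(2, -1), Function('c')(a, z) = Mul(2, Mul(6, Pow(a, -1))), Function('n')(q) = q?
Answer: Rational(1306, 3) ≈ 435.33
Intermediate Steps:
Function('c')(a, z) = Mul(12, Pow(a, -1))
C = -2 (C = Add(-8, Mul(12, Pow(2, -1))) = Add(-8, Mul(12, Rational(1, 2))) = Add(-8, 6) = -2)
Function('I')(F) = Add(Rational(8, 3), Mul(Rational(1, 3), F)) (Function('I')(F) = Mul(Rational(-1, 3), Add(-2, Mul(-1, Add(6, F)))) = Mul(Rational(-1, 3), Add(-2, Add(-6, Mul(-1, F)))) = Mul(Rational(-1, 3), Add(-8, Mul(-1, F))) = Add(Rational(8, 3), Mul(Rational(1, 3), F)))
Add(Function('I')(Function('n')(5)), Mul(-1, -431)) = Add(Add(Rational(8, 3), Mul(Rational(1, 3), 5)), Mul(-1, -431)) = Add(Add(Rational(8, 3), Rational(5, 3)), 431) = Add(Rational(13, 3), 431) = Rational(1306, 3)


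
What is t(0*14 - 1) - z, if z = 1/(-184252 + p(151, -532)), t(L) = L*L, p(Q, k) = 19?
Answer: 184234/184233 ≈ 1.0000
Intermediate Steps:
t(L) = L²
z = -1/184233 (z = 1/(-184252 + 19) = 1/(-184233) = -1/184233 ≈ -5.4279e-6)
t(0*14 - 1) - z = (0*14 - 1)² - 1*(-1/184233) = (0 - 1)² + 1/184233 = (-1)² + 1/184233 = 1 + 1/184233 = 184234/184233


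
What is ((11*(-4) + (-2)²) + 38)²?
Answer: 4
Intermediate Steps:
((11*(-4) + (-2)²) + 38)² = ((-44 + 4) + 38)² = (-40 + 38)² = (-2)² = 4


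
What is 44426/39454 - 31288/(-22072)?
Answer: 138437964/54426793 ≈ 2.5436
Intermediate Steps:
44426/39454 - 31288/(-22072) = 44426*(1/39454) - 31288*(-1/22072) = 22213/19727 + 3911/2759 = 138437964/54426793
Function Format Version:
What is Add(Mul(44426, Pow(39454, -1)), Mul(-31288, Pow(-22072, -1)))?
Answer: Rational(138437964, 54426793) ≈ 2.5436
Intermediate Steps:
Add(Mul(44426, Pow(39454, -1)), Mul(-31288, Pow(-22072, -1))) = Add(Mul(44426, Rational(1, 39454)), Mul(-31288, Rational(-1, 22072))) = Add(Rational(22213, 19727), Rational(3911, 2759)) = Rational(138437964, 54426793)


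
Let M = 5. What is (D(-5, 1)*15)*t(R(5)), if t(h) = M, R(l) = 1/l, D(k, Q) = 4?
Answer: 300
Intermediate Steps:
R(l) = 1/l
t(h) = 5
(D(-5, 1)*15)*t(R(5)) = (4*15)*5 = 60*5 = 300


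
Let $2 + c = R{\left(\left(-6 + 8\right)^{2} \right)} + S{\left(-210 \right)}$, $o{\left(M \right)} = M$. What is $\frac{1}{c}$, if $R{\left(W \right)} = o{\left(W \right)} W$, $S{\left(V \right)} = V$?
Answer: $- \frac{1}{196} \approx -0.005102$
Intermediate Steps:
$R{\left(W \right)} = W^{2}$ ($R{\left(W \right)} = W W = W^{2}$)
$c = -196$ ($c = -2 - \left(210 - \left(\left(-6 + 8\right)^{2}\right)^{2}\right) = -2 - \left(210 - \left(2^{2}\right)^{2}\right) = -2 - \left(210 - 4^{2}\right) = -2 + \left(16 - 210\right) = -2 - 194 = -196$)
$\frac{1}{c} = \frac{1}{-196} = - \frac{1}{196}$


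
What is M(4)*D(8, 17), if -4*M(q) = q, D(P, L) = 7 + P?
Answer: -15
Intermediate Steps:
M(q) = -q/4
M(4)*D(8, 17) = (-¼*4)*(7 + 8) = -1*15 = -15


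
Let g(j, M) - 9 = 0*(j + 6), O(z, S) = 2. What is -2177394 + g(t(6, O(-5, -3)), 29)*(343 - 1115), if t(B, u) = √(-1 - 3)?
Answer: -2184342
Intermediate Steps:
t(B, u) = 2*I (t(B, u) = √(-4) = 2*I)
g(j, M) = 9 (g(j, M) = 9 + 0*(j + 6) = 9 + 0*(6 + j) = 9 + 0 = 9)
-2177394 + g(t(6, O(-5, -3)), 29)*(343 - 1115) = -2177394 + 9*(343 - 1115) = -2177394 + 9*(-772) = -2177394 - 6948 = -2184342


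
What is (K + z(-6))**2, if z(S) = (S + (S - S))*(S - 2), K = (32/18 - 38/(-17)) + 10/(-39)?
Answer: 10597467136/3956121 ≈ 2678.8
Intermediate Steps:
K = 7472/1989 (K = (32*(1/18) - 38*(-1/17)) + 10*(-1/39) = (16/9 + 38/17) - 10/39 = 614/153 - 10/39 = 7472/1989 ≈ 3.7567)
z(S) = S*(-2 + S) (z(S) = (S + 0)*(-2 + S) = S*(-2 + S))
(K + z(-6))**2 = (7472/1989 - 6*(-2 - 6))**2 = (7472/1989 - 6*(-8))**2 = (7472/1989 + 48)**2 = (102944/1989)**2 = 10597467136/3956121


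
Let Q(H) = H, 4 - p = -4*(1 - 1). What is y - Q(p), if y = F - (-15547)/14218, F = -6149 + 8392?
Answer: 31849649/14218 ≈ 2240.1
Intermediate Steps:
p = 4 (p = 4 - (-4)*(1 - 1) = 4 - (-4)*0 = 4 - 1*0 = 4 + 0 = 4)
F = 2243
y = 31906521/14218 (y = 2243 - (-15547)/14218 = 2243 - 1*(-15547/14218) = 2243 + 15547/14218 = 31906521/14218 ≈ 2244.1)
y - Q(p) = 31906521/14218 - 1*4 = 31906521/14218 - 4 = 31849649/14218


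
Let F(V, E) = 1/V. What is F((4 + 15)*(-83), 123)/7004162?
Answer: -1/11045563474 ≈ -9.0534e-11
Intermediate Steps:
F((4 + 15)*(-83), 123)/7004162 = 1/(((4 + 15)*(-83))*7004162) = (1/7004162)/(19*(-83)) = (1/7004162)/(-1577) = -1/1577*1/7004162 = -1/11045563474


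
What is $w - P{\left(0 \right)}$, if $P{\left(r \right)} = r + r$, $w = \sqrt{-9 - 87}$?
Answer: $4 i \sqrt{6} \approx 9.798 i$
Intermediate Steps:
$w = 4 i \sqrt{6}$ ($w = \sqrt{-96} = 4 i \sqrt{6} \approx 9.798 i$)
$P{\left(r \right)} = 2 r$
$w - P{\left(0 \right)} = 4 i \sqrt{6} - 2 \cdot 0 = 4 i \sqrt{6} - 0 = 4 i \sqrt{6} + 0 = 4 i \sqrt{6}$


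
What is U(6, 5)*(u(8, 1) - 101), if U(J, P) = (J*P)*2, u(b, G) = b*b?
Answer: -2220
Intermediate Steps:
u(b, G) = b²
U(J, P) = 2*J*P
U(6, 5)*(u(8, 1) - 101) = (2*6*5)*(8² - 101) = 60*(64 - 101) = 60*(-37) = -2220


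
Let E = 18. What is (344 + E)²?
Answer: 131044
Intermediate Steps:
(344 + E)² = (344 + 18)² = 362² = 131044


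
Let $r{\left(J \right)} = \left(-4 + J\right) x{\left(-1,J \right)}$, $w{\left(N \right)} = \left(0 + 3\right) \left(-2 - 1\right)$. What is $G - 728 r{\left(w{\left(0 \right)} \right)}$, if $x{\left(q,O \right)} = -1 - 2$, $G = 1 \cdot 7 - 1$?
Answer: $-28386$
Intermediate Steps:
$G = 6$ ($G = 7 - 1 = 6$)
$x{\left(q,O \right)} = -3$ ($x{\left(q,O \right)} = -1 - 2 = -3$)
$w{\left(N \right)} = -9$ ($w{\left(N \right)} = 3 \left(-3\right) = -9$)
$r{\left(J \right)} = 12 - 3 J$ ($r{\left(J \right)} = \left(-4 + J\right) \left(-3\right) = 12 - 3 J$)
$G - 728 r{\left(w{\left(0 \right)} \right)} = 6 - 728 \left(12 - -27\right) = 6 - 728 \left(12 + 27\right) = 6 - 28392 = -28386$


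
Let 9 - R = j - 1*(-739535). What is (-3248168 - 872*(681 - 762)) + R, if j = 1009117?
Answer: -4926179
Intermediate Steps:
R = -1748643 (R = 9 - (1009117 - 1*(-739535)) = 9 - (1009117 + 739535) = 9 - 1*1748652 = 9 - 1748652 = -1748643)
(-3248168 - 872*(681 - 762)) + R = (-3248168 - 872*(681 - 762)) - 1748643 = (-3248168 - 872*(-81)) - 1748643 = (-3248168 + 70632) - 1748643 = -3177536 - 1748643 = -4926179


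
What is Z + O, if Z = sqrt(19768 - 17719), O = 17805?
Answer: 17805 + sqrt(2049) ≈ 17850.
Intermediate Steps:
Z = sqrt(2049) ≈ 45.266
Z + O = sqrt(2049) + 17805 = 17805 + sqrt(2049)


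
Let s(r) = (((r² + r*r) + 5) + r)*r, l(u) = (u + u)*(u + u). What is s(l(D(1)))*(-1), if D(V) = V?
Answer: -164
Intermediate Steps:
l(u) = 4*u² (l(u) = (2*u)*(2*u) = 4*u²)
s(r) = r*(5 + r + 2*r²) (s(r) = (((r² + r²) + 5) + r)*r = ((2*r² + 5) + r)*r = ((5 + 2*r²) + r)*r = (5 + r + 2*r²)*r = r*(5 + r + 2*r²))
s(l(D(1)))*(-1) = ((4*1²)*(5 + 4*1² + 2*(4*1²)²))*(-1) = ((4*1)*(5 + 4*1 + 2*(4*1)²))*(-1) = (4*(5 + 4 + 2*4²))*(-1) = (4*(5 + 4 + 2*16))*(-1) = (4*(5 + 4 + 32))*(-1) = (4*41)*(-1) = 164*(-1) = -164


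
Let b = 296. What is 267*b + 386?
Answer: 79418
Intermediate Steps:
267*b + 386 = 267*296 + 386 = 79032 + 386 = 79418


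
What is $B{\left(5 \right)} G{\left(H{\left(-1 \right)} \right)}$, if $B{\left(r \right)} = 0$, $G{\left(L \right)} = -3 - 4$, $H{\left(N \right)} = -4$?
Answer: $0$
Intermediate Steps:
$G{\left(L \right)} = -7$ ($G{\left(L \right)} = -3 - 4 = -7$)
$B{\left(5 \right)} G{\left(H{\left(-1 \right)} \right)} = 0 \left(-7\right) = 0$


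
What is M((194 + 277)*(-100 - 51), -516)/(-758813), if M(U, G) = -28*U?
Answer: -1991388/758813 ≈ -2.6243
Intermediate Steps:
M((194 + 277)*(-100 - 51), -516)/(-758813) = -28*(194 + 277)*(-100 - 51)/(-758813) = -13188*(-151)*(-1/758813) = -28*(-71121)*(-1/758813) = 1991388*(-1/758813) = -1991388/758813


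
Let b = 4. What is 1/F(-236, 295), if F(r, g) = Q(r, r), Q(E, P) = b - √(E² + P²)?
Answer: -1/27844 - 59*√2/27844 ≈ -0.0030326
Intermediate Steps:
Q(E, P) = 4 - √(E² + P²)
F(r, g) = 4 - √2*√(r²) (F(r, g) = 4 - √(r² + r²) = 4 - √(2*r²) = 4 - √2*√(r²))
1/F(-236, 295) = 1/(4 - √2*√((-236)²)) = 1/(4 - √2*√55696) = 1/(4 - 1*√2*236) = 1/(4 - 236*√2)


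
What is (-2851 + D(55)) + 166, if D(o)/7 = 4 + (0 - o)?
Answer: -3042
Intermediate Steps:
D(o) = 28 - 7*o (D(o) = 7*(4 + (0 - o)) = 7*(4 - o) = 28 - 7*o)
(-2851 + D(55)) + 166 = (-2851 + (28 - 7*55)) + 166 = (-2851 + (28 - 385)) + 166 = (-2851 - 357) + 166 = -3208 + 166 = -3042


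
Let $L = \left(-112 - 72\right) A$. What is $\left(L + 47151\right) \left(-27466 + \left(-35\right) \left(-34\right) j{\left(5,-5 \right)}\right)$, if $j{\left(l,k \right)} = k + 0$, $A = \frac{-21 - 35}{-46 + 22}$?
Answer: $- \frac{4683753640}{3} \approx -1.5613 \cdot 10^{9}$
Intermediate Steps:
$A = \frac{7}{3}$ ($A = - \frac{56}{-24} = \left(-56\right) \left(- \frac{1}{24}\right) = \frac{7}{3} \approx 2.3333$)
$j{\left(l,k \right)} = k$
$L = - \frac{1288}{3}$ ($L = \left(-112 - 72\right) \frac{7}{3} = \left(-184\right) \frac{7}{3} = - \frac{1288}{3} \approx -429.33$)
$\left(L + 47151\right) \left(-27466 + \left(-35\right) \left(-34\right) j{\left(5,-5 \right)}\right) = \left(- \frac{1288}{3} + 47151\right) \left(-27466 + \left(-35\right) \left(-34\right) \left(-5\right)\right) = \frac{140165 \left(-27466 + 1190 \left(-5\right)\right)}{3} = \frac{140165 \left(-27466 - 5950\right)}{3} = \frac{140165}{3} \left(-33416\right) = - \frac{4683753640}{3}$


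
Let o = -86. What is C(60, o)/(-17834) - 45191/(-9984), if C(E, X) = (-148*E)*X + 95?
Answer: -3409796653/89027328 ≈ -38.301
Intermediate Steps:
C(E, X) = 95 - 148*E*X (C(E, X) = -148*E*X + 95 = 95 - 148*E*X)
C(60, o)/(-17834) - 45191/(-9984) = (95 - 148*60*(-86))/(-17834) - 45191/(-9984) = (95 + 763680)*(-1/17834) - 45191*(-1/9984) = 763775*(-1/17834) + 45191/9984 = -763775/17834 + 45191/9984 = -3409796653/89027328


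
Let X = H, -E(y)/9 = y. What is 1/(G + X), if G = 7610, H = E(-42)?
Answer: 1/7988 ≈ 0.00012519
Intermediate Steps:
E(y) = -9*y
H = 378 (H = -9*(-42) = 378)
X = 378
1/(G + X) = 1/(7610 + 378) = 1/7988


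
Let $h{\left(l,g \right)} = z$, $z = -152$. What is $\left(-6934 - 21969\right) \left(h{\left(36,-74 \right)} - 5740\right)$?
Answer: $170296476$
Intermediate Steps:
$h{\left(l,g \right)} = -152$
$\left(-6934 - 21969\right) \left(h{\left(36,-74 \right)} - 5740\right) = \left(-6934 - 21969\right) \left(-152 - 5740\right) = \left(-28903\right) \left(-5892\right) = 170296476$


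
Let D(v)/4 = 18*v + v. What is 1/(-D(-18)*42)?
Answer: 1/57456 ≈ 1.7405e-5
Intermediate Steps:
D(v) = 76*v (D(v) = 4*(18*v + v) = 4*(19*v) = 76*v)
1/(-D(-18)*42) = 1/(-76*(-18)*42) = 1/(-1*(-1368)*42) = 1/(1368*42) = 1/57456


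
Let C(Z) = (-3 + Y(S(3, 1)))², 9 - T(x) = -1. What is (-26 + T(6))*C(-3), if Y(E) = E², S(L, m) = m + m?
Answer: -16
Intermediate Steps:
S(L, m) = 2*m
T(x) = 10 (T(x) = 9 - 1*(-1) = 9 + 1 = 10)
C(Z) = 1 (C(Z) = (-3 + (2*1)²)² = (-3 + 2²)² = (-3 + 4)² = 1² = 1)
(-26 + T(6))*C(-3) = (-26 + 10)*1 = -16*1 = -16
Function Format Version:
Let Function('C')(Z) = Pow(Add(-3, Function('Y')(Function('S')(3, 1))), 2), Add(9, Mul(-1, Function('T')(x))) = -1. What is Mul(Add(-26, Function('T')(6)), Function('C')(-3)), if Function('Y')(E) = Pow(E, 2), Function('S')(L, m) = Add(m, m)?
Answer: -16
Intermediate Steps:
Function('S')(L, m) = Mul(2, m)
Function('T')(x) = 10 (Function('T')(x) = Add(9, Mul(-1, -1)) = Add(9, 1) = 10)
Function('C')(Z) = 1 (Function('C')(Z) = Pow(Add(-3, Pow(Mul(2, 1), 2)), 2) = Pow(Add(-3, Pow(2, 2)), 2) = Pow(Add(-3, 4), 2) = Pow(1, 2) = 1)
Mul(Add(-26, Function('T')(6)), Function('C')(-3)) = Mul(Add(-26, 10), 1) = Mul(-16, 1) = -16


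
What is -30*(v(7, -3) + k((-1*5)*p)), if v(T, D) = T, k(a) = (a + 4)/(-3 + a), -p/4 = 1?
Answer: -4290/17 ≈ -252.35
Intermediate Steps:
p = -4 (p = -4*1 = -4)
k(a) = (4 + a)/(-3 + a)
-30*(v(7, -3) + k((-1*5)*p)) = -30*(7 + (4 - 1*5*(-4))/(-3 - 1*5*(-4))) = -30*(7 + (4 - 5*(-4))/(-3 - 5*(-4))) = -30*(7 + (4 + 20)/(-3 + 20)) = -30*(7 + 24/17) = -30*143/17 = -4290/17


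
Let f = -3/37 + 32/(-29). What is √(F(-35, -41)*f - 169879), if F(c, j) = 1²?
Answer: I*√195587982974/1073 ≈ 412.17*I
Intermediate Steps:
F(c, j) = 1
f = -1271/1073 (f = -3*1/37 + 32*(-1/29) = -3/37 - 32/29 = -1271/1073 ≈ -1.1845)
√(F(-35, -41)*f - 169879) = √(1*(-1271/1073) - 169879) = √(-1271/1073 - 169879) = √(-182281438/1073) = I*√195587982974/1073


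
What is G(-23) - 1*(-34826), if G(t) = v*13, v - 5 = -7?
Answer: 34800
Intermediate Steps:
v = -2 (v = 5 - 7 = -2)
G(t) = -26 (G(t) = -2*13 = -26)
G(-23) - 1*(-34826) = -26 - 1*(-34826) = -26 + 34826 = 34800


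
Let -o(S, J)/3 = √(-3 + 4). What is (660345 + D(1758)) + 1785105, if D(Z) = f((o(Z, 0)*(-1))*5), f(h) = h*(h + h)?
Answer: 2445900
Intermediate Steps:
o(S, J) = -3 (o(S, J) = -3*√(-3 + 4) = -3*√1 = -3*1 = -3)
f(h) = 2*h² (f(h) = h*(2*h) = 2*h²)
D(Z) = 450 (D(Z) = 2*(-3*(-1)*5)² = 2*(3*5)² = 2*15² = 2*225 = 450)
(660345 + D(1758)) + 1785105 = (660345 + 450) + 1785105 = 660795 + 1785105 = 2445900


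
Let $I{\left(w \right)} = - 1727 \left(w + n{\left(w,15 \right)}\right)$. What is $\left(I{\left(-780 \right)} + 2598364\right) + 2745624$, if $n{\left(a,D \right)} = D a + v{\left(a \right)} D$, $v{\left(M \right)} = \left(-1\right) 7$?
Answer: $27078283$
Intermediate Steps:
$v{\left(M \right)} = -7$
$n{\left(a,D \right)} = - 7 D + D a$ ($n{\left(a,D \right)} = D a - 7 D = - 7 D + D a$)
$I{\left(w \right)} = 181335 - 27632 w$ ($I{\left(w \right)} = - 1727 \left(w + 15 \left(-7 + w\right)\right) = - 1727 \left(w + \left(-105 + 15 w\right)\right) = - 1727 \left(-105 + 16 w\right) = 181335 - 27632 w$)
$\left(I{\left(-780 \right)} + 2598364\right) + 2745624 = \left(\left(181335 - -21552960\right) + 2598364\right) + 2745624 = \left(\left(181335 + 21552960\right) + 2598364\right) + 2745624 = \left(21734295 + 2598364\right) + 2745624 = 24332659 + 2745624 = 27078283$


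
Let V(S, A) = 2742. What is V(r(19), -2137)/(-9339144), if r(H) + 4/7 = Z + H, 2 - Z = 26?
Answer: -457/1556524 ≈ -0.00029360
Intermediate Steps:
Z = -24 (Z = 2 - 1*26 = 2 - 26 = -24)
r(H) = -172/7 + H (r(H) = -4/7 + (-24 + H) = -172/7 + H)
V(r(19), -2137)/(-9339144) = 2742/(-9339144) = 2742*(-1/9339144) = -457/1556524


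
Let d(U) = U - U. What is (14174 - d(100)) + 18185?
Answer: 32359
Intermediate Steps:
d(U) = 0
(14174 - d(100)) + 18185 = (14174 - 1*0) + 18185 = (14174 + 0) + 18185 = 14174 + 18185 = 32359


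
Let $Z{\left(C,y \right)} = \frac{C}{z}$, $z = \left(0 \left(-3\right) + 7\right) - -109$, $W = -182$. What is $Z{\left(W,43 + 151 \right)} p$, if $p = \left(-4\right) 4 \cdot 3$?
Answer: $\frac{2184}{29} \approx 75.31$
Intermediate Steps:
$z = 116$ ($z = \left(0 + 7\right) + 109 = 7 + 109 = 116$)
$Z{\left(C,y \right)} = \frac{C}{116}$
$p = -48$ ($p = \left(-16\right) 3 = -48$)
$Z{\left(W,43 + 151 \right)} p = \frac{1}{116} \left(-182\right) \left(-48\right) = \left(- \frac{91}{58}\right) \left(-48\right) = \frac{2184}{29}$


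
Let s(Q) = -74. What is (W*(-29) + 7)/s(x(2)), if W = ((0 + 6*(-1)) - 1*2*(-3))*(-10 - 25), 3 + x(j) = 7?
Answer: -7/74 ≈ -0.094595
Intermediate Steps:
x(j) = 4 (x(j) = -3 + 7 = 4)
W = 0 (W = ((0 - 6) - 2*(-3))*(-35) = (-6 + 6)*(-35) = 0*(-35) = 0)
(W*(-29) + 7)/s(x(2)) = (0*(-29) + 7)/(-74) = (0 + 7)*(-1/74) = 7*(-1/74) = -7/74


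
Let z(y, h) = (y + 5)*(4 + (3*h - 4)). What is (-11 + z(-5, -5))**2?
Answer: 121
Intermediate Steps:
z(y, h) = 3*h*(5 + y) (z(y, h) = (5 + y)*(4 + (-4 + 3*h)) = (5 + y)*(3*h) = 3*h*(5 + y))
(-11 + z(-5, -5))**2 = (-11 + 3*(-5)*(5 - 5))**2 = (-11 + 3*(-5)*0)**2 = (-11 + 0)**2 = (-11)**2 = 121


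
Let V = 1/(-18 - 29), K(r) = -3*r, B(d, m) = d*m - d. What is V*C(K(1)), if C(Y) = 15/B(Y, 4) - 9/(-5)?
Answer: -2/705 ≈ -0.0028369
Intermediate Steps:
B(d, m) = -d + d*m
C(Y) = 9/5 + 5/Y (C(Y) = 15/((Y*(-1 + 4))) - 9/(-5) = 15/((Y*3)) - 9*(-⅕) = 15/((3*Y)) + 9/5 = 15*(1/(3*Y)) + 9/5 = 5/Y + 9/5 = 9/5 + 5/Y)
V = -1/47 (V = 1/(-47) = -1/47 ≈ -0.021277)
V*C(K(1)) = -(9/5 + 5/((-3*1)))/47 = -(9/5 + 5/(-3))/47 = -(9/5 + 5*(-⅓))/47 = -(9/5 - 5/3)/47 = -1/47*2/15 = -2/705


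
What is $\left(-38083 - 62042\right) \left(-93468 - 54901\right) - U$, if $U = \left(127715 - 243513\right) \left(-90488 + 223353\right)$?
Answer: $30240947395$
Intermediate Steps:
$U = -15385501270$ ($U = \left(-115798\right) 132865 = -15385501270$)
$\left(-38083 - 62042\right) \left(-93468 - 54901\right) - U = \left(-38083 - 62042\right) \left(-93468 - 54901\right) - -15385501270 = \left(-100125\right) \left(-148369\right) + 15385501270 = 14855446125 + 15385501270 = 30240947395$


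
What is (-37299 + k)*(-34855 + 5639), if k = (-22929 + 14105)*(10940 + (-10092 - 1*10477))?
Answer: -2481285576352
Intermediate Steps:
k = 84966296 (k = -8824*(10940 + (-10092 - 10477)) = -8824*(10940 - 20569) = -8824*(-9629) = 84966296)
(-37299 + k)*(-34855 + 5639) = (-37299 + 84966296)*(-34855 + 5639) = 84928997*(-29216) = -2481285576352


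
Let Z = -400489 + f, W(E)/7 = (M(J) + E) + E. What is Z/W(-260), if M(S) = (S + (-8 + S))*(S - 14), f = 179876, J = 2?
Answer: 220613/3304 ≈ 66.771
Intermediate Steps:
M(S) = (-14 + S)*(-8 + 2*S) (M(S) = (-8 + 2*S)*(-14 + S) = (-14 + S)*(-8 + 2*S))
W(E) = 336 + 14*E (W(E) = 7*(((112 - 36*2 + 2*2**2) + E) + E) = 7*(((112 - 72 + 2*4) + E) + E) = 7*(((112 - 72 + 8) + E) + E) = 7*((48 + E) + E) = 7*(48 + 2*E) = 336 + 14*E)
Z = -220613 (Z = -400489 + 179876 = -220613)
Z/W(-260) = -220613/(336 + 14*(-260)) = -220613/(336 - 3640) = -220613/(-3304) = -220613*(-1/3304) = 220613/3304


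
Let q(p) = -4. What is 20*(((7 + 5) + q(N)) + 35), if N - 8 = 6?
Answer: 860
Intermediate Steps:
N = 14 (N = 8 + 6 = 14)
20*(((7 + 5) + q(N)) + 35) = 20*(((7 + 5) - 4) + 35) = 20*((12 - 4) + 35) = 20*(8 + 35) = 20*43 = 860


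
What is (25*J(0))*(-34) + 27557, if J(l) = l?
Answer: 27557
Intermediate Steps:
(25*J(0))*(-34) + 27557 = (25*0)*(-34) + 27557 = 0*(-34) + 27557 = 0 + 27557 = 27557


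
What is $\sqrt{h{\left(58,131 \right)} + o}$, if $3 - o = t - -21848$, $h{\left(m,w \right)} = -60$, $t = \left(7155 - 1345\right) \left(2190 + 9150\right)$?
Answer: $i \sqrt{65907305} \approx 8118.3 i$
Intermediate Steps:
$t = 65885400$ ($t = 5810 \cdot 11340 = 65885400$)
$o = -65907245$ ($o = 3 - \left(65885400 - -21848\right) = 3 - \left(65885400 + 21848\right) = 3 - 65907248 = -65907245$)
$\sqrt{h{\left(58,131 \right)} + o} = \sqrt{-60 - 65907245} = \sqrt{-65907305} = i \sqrt{65907305}$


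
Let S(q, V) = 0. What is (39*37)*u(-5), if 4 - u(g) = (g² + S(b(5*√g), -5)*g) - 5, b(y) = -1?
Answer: -23088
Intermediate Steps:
u(g) = 9 - g² (u(g) = 4 - ((g² + 0*g) - 5) = 4 - ((g² + 0) - 5) = 4 - (g² - 5) = 4 - (-5 + g²) = 4 + (5 - g²) = 9 - g²)
(39*37)*u(-5) = (39*37)*(9 - 1*(-5)²) = 1443*(9 - 1*25) = 1443*(9 - 25) = 1443*(-16) = -23088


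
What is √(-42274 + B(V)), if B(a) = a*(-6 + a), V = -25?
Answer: 3*I*√4611 ≈ 203.71*I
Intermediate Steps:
√(-42274 + B(V)) = √(-42274 - 25*(-6 - 25)) = √(-42274 - 25*(-31)) = √(-42274 + 775) = √(-41499) = 3*I*√4611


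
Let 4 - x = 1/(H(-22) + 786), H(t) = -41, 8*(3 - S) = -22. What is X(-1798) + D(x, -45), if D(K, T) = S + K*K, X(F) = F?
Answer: -3943476461/2220100 ≈ -1776.3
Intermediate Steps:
S = 23/4 (S = 3 - ⅛*(-22) = 3 + 11/4 = 23/4 ≈ 5.7500)
x = 2979/745 (x = 4 - 1/(-41 + 786) = 4 - 1/745 = 2979/745 ≈ 3.9987)
D(K, T) = 23/4 + K² (D(K, T) = 23/4 + K*K = 23/4 + K²)
X(-1798) + D(x, -45) = -1798 + (23/4 + (2979/745)²) = -1798 + (23/4 + 8874441/555025) = -1798 + 48263339/2220100 = -3943476461/2220100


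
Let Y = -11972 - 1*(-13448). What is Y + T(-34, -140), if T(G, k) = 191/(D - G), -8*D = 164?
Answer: 40234/27 ≈ 1490.1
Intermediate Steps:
Y = 1476 (Y = -11972 + 13448 = 1476)
D = -41/2 (D = -⅛*164 = -41/2 ≈ -20.500)
T(G, k) = 191/(-41/2 - G)
Y + T(-34, -140) = 1476 - 382/(41 + 2*(-34)) = 1476 - 382/(41 - 68) = 1476 - 382/(-27) = 1476 - 382*(-1/27) = 1476 + 382/27 = 40234/27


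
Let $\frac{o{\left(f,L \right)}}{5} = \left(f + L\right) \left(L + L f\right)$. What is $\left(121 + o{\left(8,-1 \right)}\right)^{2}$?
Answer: $37636$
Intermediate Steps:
$o{\left(f,L \right)} = 5 \left(L + f\right) \left(L + L f\right)$ ($o{\left(f,L \right)} = 5 \left(f + L\right) \left(L + L f\right) = 5 \left(L + f\right) \left(L + L f\right)$)
$\left(121 + o{\left(8,-1 \right)}\right)^{2} = \left(121 + 5 \left(-1\right) \left(-1 + 8 + 8^{2} - 8\right)\right)^{2} = \left(121 + 5 \left(-1\right) \left(-1 + 8 + 64 - 8\right)\right)^{2} = \left(121 + 5 \left(-1\right) 63\right)^{2} = \left(121 - 315\right)^{2} = \left(-194\right)^{2} = 37636$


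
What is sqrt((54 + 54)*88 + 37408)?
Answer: 8*sqrt(733) ≈ 216.59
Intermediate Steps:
sqrt((54 + 54)*88 + 37408) = sqrt(108*88 + 37408) = sqrt(9504 + 37408) = sqrt(46912) = 8*sqrt(733)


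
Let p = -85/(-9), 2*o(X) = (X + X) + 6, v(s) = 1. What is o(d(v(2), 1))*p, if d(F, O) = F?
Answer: 340/9 ≈ 37.778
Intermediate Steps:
o(X) = 3 + X (o(X) = ((X + X) + 6)/2 = (2*X + 6)/2 = (6 + 2*X)/2 = 3 + X)
p = 85/9 (p = -85*(-⅑) = 85/9 ≈ 9.4444)
o(d(v(2), 1))*p = (3 + 1)*(85/9) = 4*(85/9) = 340/9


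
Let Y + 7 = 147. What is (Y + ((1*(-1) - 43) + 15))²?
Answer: 12321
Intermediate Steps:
Y = 140 (Y = -7 + 147 = 140)
(Y + ((1*(-1) - 43) + 15))² = (140 + ((1*(-1) - 43) + 15))² = (140 + ((-1 - 43) + 15))² = (140 + (-44 + 15))² = (140 - 29)² = 111² = 12321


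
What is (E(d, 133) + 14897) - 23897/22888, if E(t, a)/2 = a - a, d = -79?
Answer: 340938639/22888 ≈ 14896.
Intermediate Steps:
E(t, a) = 0 (E(t, a) = 2*(a - a) = 2*0 = 0)
(E(d, 133) + 14897) - 23897/22888 = (0 + 14897) - 23897/22888 = 14897 - 23897*1/22888 = 14897 - 23897/22888 = 340938639/22888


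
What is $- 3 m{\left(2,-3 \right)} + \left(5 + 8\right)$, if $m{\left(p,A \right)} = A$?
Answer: $22$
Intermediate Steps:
$- 3 m{\left(2,-3 \right)} + \left(5 + 8\right) = \left(-3\right) \left(-3\right) + \left(5 + 8\right) = 9 + 13 = 22$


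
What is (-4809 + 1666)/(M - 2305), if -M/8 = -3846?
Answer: -3143/28463 ≈ -0.11042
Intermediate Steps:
M = 30768 (M = -8*(-3846) = 30768)
(-4809 + 1666)/(M - 2305) = (-4809 + 1666)/(30768 - 2305) = -3143/28463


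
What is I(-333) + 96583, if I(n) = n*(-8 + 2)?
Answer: 98581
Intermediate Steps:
I(n) = -6*n (I(n) = n*(-6) = -6*n)
I(-333) + 96583 = -6*(-333) + 96583 = 1998 + 96583 = 98581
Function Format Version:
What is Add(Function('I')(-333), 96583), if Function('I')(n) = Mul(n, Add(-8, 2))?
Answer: 98581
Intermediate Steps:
Function('I')(n) = Mul(-6, n) (Function('I')(n) = Mul(n, -6) = Mul(-6, n))
Add(Function('I')(-333), 96583) = Add(Mul(-6, -333), 96583) = Add(1998, 96583) = 98581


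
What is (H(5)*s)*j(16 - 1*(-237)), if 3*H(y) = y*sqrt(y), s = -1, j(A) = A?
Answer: -1265*sqrt(5)/3 ≈ -942.88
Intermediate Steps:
H(y) = y**(3/2)/3 (H(y) = (y*sqrt(y))/3 = y**(3/2)/3)
(H(5)*s)*j(16 - 1*(-237)) = ((5**(3/2)/3)*(-1))*(16 - 1*(-237)) = (((5*sqrt(5))/3)*(-1))*(16 + 237) = ((5*sqrt(5)/3)*(-1))*253 = -5*sqrt(5)/3*253 = -1265*sqrt(5)/3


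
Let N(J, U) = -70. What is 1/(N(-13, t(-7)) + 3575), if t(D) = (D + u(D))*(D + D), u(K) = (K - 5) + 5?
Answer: 1/3505 ≈ 0.00028531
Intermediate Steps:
u(K) = K (u(K) = (-5 + K) + 5 = K)
t(D) = 4*D² (t(D) = (D + D)*(D + D) = (2*D)*(2*D) = 4*D²)
1/(N(-13, t(-7)) + 3575) = 1/(-70 + 3575) = 1/3505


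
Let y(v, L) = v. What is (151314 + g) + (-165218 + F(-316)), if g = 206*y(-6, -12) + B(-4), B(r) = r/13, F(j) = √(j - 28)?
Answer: -196824/13 + 2*I*√86 ≈ -15140.0 + 18.547*I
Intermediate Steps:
F(j) = √(-28 + j)
B(r) = r/13 (B(r) = r*(1/13) = r/13)
g = -16072/13 (g = 206*(-6) + (1/13)*(-4) = -1236 - 4/13 = -16072/13 ≈ -1236.3)
(151314 + g) + (-165218 + F(-316)) = (151314 - 16072/13) + (-165218 + √(-28 - 316)) = 1951010/13 + (-165218 + √(-344)) = 1951010/13 + (-165218 + 2*I*√86) = -196824/13 + 2*I*√86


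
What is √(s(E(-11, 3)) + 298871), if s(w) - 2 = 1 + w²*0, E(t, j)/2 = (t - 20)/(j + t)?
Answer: √298874 ≈ 546.69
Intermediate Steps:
E(t, j) = 2*(-20 + t)/(j + t) (E(t, j) = 2*((t - 20)/(j + t)) = 2*((-20 + t)/(j + t)) = 2*(-20 + t)/(j + t))
s(w) = 3 (s(w) = 2 + (1 + w²*0) = 2 + (1 + 0) = 2 + 1 = 3)
√(s(E(-11, 3)) + 298871) = √(3 + 298871) = √298874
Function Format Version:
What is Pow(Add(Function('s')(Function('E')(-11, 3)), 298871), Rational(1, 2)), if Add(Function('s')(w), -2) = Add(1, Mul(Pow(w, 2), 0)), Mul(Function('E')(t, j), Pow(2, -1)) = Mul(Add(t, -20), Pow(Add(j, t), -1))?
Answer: Pow(298874, Rational(1, 2)) ≈ 546.69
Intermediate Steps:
Function('E')(t, j) = Mul(2, Pow(Add(j, t), -1), Add(-20, t)) (Function('E')(t, j) = Mul(2, Mul(Add(t, -20), Pow(Add(j, t), -1))) = Mul(2, Mul(Add(-20, t), Pow(Add(j, t), -1))) = Mul(2, Mul(Pow(Add(j, t), -1), Add(-20, t))) = Mul(2, Pow(Add(j, t), -1), Add(-20, t)))
Function('s')(w) = 3 (Function('s')(w) = Add(2, Add(1, Mul(Pow(w, 2), 0))) = Add(2, Add(1, 0)) = Add(2, 1) = 3)
Pow(Add(Function('s')(Function('E')(-11, 3)), 298871), Rational(1, 2)) = Pow(Add(3, 298871), Rational(1, 2)) = Pow(298874, Rational(1, 2))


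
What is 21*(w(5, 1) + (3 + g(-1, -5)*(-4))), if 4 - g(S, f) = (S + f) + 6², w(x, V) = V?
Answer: 2268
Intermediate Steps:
g(S, f) = -32 - S - f (g(S, f) = 4 - ((S + f) + 6²) = 4 - ((S + f) + 36) = 4 - (36 + S + f) = 4 + (-36 - S - f) = -32 - S - f)
21*(w(5, 1) + (3 + g(-1, -5)*(-4))) = 21*(1 + (3 + (-32 - 1*(-1) - 1*(-5))*(-4))) = 21*(1 + (3 + (-32 + 1 + 5)*(-4))) = 21*(1 + (3 - 26*(-4))) = 21*(1 + (3 + 104)) = 21*(1 + 107) = 21*108 = 2268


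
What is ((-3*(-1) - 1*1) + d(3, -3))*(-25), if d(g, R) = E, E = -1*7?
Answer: 125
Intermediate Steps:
E = -7
d(g, R) = -7
((-3*(-1) - 1*1) + d(3, -3))*(-25) = ((-3*(-1) - 1*1) - 7)*(-25) = ((3 - 1) - 7)*(-25) = (2 - 7)*(-25) = -5*(-25) = 125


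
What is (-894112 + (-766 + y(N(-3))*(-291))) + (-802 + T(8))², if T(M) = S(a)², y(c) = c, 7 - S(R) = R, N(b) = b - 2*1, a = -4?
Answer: -429662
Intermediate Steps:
N(b) = -2 + b (N(b) = b - 2 = -2 + b)
S(R) = 7 - R
T(M) = 121 (T(M) = (7 - 1*(-4))² = (7 + 4)² = 11² = 121)
(-894112 + (-766 + y(N(-3))*(-291))) + (-802 + T(8))² = (-894112 + (-766 + (-2 - 3)*(-291))) + (-802 + 121)² = (-894112 + (-766 - 5*(-291))) + (-681)² = (-894112 + (-766 + 1455)) + 463761 = (-894112 + 689) + 463761 = -893423 + 463761 = -429662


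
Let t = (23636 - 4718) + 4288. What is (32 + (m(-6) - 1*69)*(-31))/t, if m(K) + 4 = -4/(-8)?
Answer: 4559/46412 ≈ 0.098229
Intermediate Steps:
t = 23206 (t = 18918 + 4288 = 23206)
m(K) = -7/2 (m(K) = -4 - 4/(-8) = -4 - 4*(-⅛) = -4 + ½ = -7/2)
(32 + (m(-6) - 1*69)*(-31))/t = (32 + (-7/2 - 1*69)*(-31))/23206 = (32 + (-7/2 - 69)*(-31))*(1/23206) = (32 - 145/2*(-31))*(1/23206) = (32 + 4495/2)*(1/23206) = (4559/2)*(1/23206) = 4559/46412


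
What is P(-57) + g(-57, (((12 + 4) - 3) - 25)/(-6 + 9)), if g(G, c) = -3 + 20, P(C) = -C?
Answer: 74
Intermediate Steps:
g(G, c) = 17
P(-57) + g(-57, (((12 + 4) - 3) - 25)/(-6 + 9)) = -1*(-57) + 17 = 57 + 17 = 74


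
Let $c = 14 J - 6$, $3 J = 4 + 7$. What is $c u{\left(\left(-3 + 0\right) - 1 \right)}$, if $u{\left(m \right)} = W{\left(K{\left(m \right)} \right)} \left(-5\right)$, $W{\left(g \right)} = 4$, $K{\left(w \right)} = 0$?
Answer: $- \frac{2720}{3} \approx -906.67$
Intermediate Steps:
$J = \frac{11}{3}$ ($J = \frac{4 + 7}{3} = \frac{1}{3} \cdot 11 = \frac{11}{3} \approx 3.6667$)
$u{\left(m \right)} = -20$ ($u{\left(m \right)} = 4 \left(-5\right) = -20$)
$c = \frac{136}{3}$ ($c = 14 \cdot \frac{11}{3} - 6 = \frac{154}{3} - 6 = \frac{136}{3} \approx 45.333$)
$c u{\left(\left(-3 + 0\right) - 1 \right)} = \frac{136}{3} \left(-20\right) = - \frac{2720}{3}$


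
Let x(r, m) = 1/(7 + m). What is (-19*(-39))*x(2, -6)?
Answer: 741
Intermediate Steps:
(-19*(-39))*x(2, -6) = (-19*(-39))/(7 - 6) = 741/1 = 741*1 = 741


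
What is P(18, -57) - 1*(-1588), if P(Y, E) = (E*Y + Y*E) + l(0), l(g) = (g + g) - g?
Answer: -464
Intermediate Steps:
l(g) = g (l(g) = 2*g - g = g)
P(Y, E) = 2*E*Y (P(Y, E) = (E*Y + Y*E) + 0 = (E*Y + E*Y) + 0 = 2*E*Y + 0 = 2*E*Y)
P(18, -57) - 1*(-1588) = 2*(-57)*18 - 1*(-1588) = -2052 + 1588 = -464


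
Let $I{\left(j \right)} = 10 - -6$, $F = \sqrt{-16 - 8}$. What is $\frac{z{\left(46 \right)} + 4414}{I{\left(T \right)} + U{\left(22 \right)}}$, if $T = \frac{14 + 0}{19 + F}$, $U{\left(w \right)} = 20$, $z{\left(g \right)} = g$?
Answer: $\frac{1115}{9} \approx 123.89$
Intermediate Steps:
$F = 2 i \sqrt{6}$ ($F = \sqrt{-24} = 2 i \sqrt{6} \approx 4.899 i$)
$T = \frac{14}{19 + 2 i \sqrt{6}}$ ($T = \frac{14 + 0}{19 + 2 i \sqrt{6}} = \frac{14}{19 + 2 i \sqrt{6}} \approx 0.69091 - 0.17814 i$)
$I{\left(j \right)} = 16$ ($I{\left(j \right)} = 10 + 6 = 16$)
$\frac{z{\left(46 \right)} + 4414}{I{\left(T \right)} + U{\left(22 \right)}} = \frac{46 + 4414}{16 + 20} = \frac{4460}{36} = 4460 \cdot \frac{1}{36} = \frac{1115}{9}$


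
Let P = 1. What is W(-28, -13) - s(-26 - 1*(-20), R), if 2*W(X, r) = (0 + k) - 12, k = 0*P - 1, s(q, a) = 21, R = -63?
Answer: -55/2 ≈ -27.500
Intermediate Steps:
k = -1 (k = 0*1 - 1 = 0 - 1 = -1)
W(X, r) = -13/2 (W(X, r) = ((0 - 1) - 12)/2 = (-1 - 12)/2 = (1/2)*(-13) = -13/2)
W(-28, -13) - s(-26 - 1*(-20), R) = -13/2 - 1*21 = -13/2 - 21 = -55/2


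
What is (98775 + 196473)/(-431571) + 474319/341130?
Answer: 34661458303/49073938410 ≈ 0.70631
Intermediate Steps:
(98775 + 196473)/(-431571) + 474319/341130 = 295248*(-1/431571) + 474319*(1/341130) = -98416/143857 + 474319/341130 = 34661458303/49073938410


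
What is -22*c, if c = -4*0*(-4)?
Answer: 0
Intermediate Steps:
c = 0 (c = 0*(-4) = 0)
-22*c = -22*0 = 0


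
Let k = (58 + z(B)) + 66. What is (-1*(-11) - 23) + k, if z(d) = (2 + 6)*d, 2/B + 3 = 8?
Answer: 576/5 ≈ 115.20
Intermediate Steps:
B = ⅖ (B = 2/(-3 + 8) = 2/5 = 2*(⅕) = ⅖ ≈ 0.40000)
z(d) = 8*d
k = 636/5 (k = (58 + 8*(⅖)) + 66 = (58 + 16/5) + 66 = 306/5 + 66 = 636/5 ≈ 127.20)
(-1*(-11) - 23) + k = (-1*(-11) - 23) + 636/5 = (11 - 23) + 636/5 = -12 + 636/5 = 576/5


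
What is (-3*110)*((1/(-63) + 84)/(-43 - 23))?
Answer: 26455/63 ≈ 419.92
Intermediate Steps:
(-3*110)*((1/(-63) + 84)/(-43 - 23)) = -330*(-1/63 + 84)/(-66) = -582010*(-1)/(21*66) = -330*(-481/378) = 26455/63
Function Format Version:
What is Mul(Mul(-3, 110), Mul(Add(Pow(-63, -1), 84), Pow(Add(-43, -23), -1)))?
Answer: Rational(26455, 63) ≈ 419.92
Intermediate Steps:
Mul(Mul(-3, 110), Mul(Add(Pow(-63, -1), 84), Pow(Add(-43, -23), -1))) = Mul(-330, Mul(Add(Rational(-1, 63), 84), Pow(-66, -1))) = Mul(-330, Mul(Rational(5291, 63), Rational(-1, 66))) = Mul(-330, Rational(-481, 378)) = Rational(26455, 63)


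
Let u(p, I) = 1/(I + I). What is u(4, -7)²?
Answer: 1/196 ≈ 0.0051020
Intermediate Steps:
u(p, I) = 1/(2*I)
u(4, -7)² = ((½)/(-7))² = ((½)*(-⅐))² = (-1/14)² = 1/196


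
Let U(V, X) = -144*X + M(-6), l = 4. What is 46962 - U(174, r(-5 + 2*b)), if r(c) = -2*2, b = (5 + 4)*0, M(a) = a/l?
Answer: 92775/2 ≈ 46388.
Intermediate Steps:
M(a) = a/4
b = 0 (b = 9*0 = 0)
r(c) = -4
U(V, X) = -3/2 - 144*X (U(V, X) = -144*X + (¼)*(-6) = -144*X - 3/2 = -3/2 - 144*X)
46962 - U(174, r(-5 + 2*b)) = 46962 - (-3/2 - 144*(-4)) = 46962 - (-3/2 + 576) = 46962 - 1*1149/2 = 46962 - 1149/2 = 92775/2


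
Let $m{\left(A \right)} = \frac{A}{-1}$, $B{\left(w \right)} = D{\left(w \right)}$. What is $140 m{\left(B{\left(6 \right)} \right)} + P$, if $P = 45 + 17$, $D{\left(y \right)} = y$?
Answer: $-778$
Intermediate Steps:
$B{\left(w \right)} = w$
$P = 62$
$m{\left(A \right)} = - A$ ($m{\left(A \right)} = A \left(-1\right) = - A$)
$140 m{\left(B{\left(6 \right)} \right)} + P = 140 \left(\left(-1\right) 6\right) + 62 = 140 \left(-6\right) + 62 = -840 + 62 = -778$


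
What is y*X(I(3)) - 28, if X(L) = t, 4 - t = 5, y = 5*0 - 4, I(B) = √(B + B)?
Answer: -24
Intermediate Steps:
I(B) = √2*√B (I(B) = √(2*B) = √2*√B)
y = -4 (y = 0 - 4 = -4)
t = -1 (t = 4 - 1*5 = 4 - 5 = -1)
X(L) = -1
y*X(I(3)) - 28 = -4*(-1) - 28 = 4 - 28 = -24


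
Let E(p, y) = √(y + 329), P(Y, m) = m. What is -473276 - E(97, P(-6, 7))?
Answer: -473276 - 4*√21 ≈ -4.7329e+5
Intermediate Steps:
E(p, y) = √(329 + y)
-473276 - E(97, P(-6, 7)) = -473276 - √(329 + 7) = -473276 - √336 = -473276 - 4*√21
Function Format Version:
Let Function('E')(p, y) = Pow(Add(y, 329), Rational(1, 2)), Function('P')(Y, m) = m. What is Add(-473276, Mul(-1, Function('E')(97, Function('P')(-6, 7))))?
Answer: Add(-473276, Mul(-4, Pow(21, Rational(1, 2)))) ≈ -4.7329e+5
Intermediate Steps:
Function('E')(p, y) = Pow(Add(329, y), Rational(1, 2))
Add(-473276, Mul(-1, Function('E')(97, Function('P')(-6, 7)))) = Add(-473276, Mul(-1, Pow(Add(329, 7), Rational(1, 2)))) = Add(-473276, Mul(-1, Pow(336, Rational(1, 2)))) = Add(-473276, Mul(-1, Mul(4, Pow(21, Rational(1, 2))))) = Add(-473276, Mul(-4, Pow(21, Rational(1, 2))))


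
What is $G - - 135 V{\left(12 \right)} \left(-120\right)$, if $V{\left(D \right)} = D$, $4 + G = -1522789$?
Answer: $-1717193$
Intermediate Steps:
$G = -1522793$ ($G = -4 - 1522789 = -1522793$)
$G - - 135 V{\left(12 \right)} \left(-120\right) = -1522793 - \left(-135\right) 12 \left(-120\right) = -1522793 - \left(-1620\right) \left(-120\right) = -1522793 - 194400 = -1717193$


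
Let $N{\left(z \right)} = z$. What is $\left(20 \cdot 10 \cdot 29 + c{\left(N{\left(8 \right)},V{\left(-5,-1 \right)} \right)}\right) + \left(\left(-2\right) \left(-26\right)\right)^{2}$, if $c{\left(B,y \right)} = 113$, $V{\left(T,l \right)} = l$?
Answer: $8617$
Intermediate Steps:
$\left(20 \cdot 10 \cdot 29 + c{\left(N{\left(8 \right)},V{\left(-5,-1 \right)} \right)}\right) + \left(\left(-2\right) \left(-26\right)\right)^{2} = \left(20 \cdot 10 \cdot 29 + 113\right) + \left(\left(-2\right) \left(-26\right)\right)^{2} = \left(200 \cdot 29 + 113\right) + 52^{2} = \left(5800 + 113\right) + 2704 = 5913 + 2704 = 8617$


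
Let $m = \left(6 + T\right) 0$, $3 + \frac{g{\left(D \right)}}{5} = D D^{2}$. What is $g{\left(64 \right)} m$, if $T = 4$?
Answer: $0$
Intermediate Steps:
$g{\left(D \right)} = -15 + 5 D^{3}$ ($g{\left(D \right)} = -15 + 5 D D^{2} = -15 + 5 D^{3}$)
$m = 0$ ($m = \left(6 + 4\right) 0 = 10 \cdot 0 = 0$)
$g{\left(64 \right)} m = \left(-15 + 5 \cdot 64^{3}\right) 0 = \left(-15 + 5 \cdot 262144\right) 0 = \left(-15 + 1310720\right) 0 = 1310705 \cdot 0 = 0$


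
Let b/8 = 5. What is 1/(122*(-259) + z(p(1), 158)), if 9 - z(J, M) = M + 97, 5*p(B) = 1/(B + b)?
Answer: -1/31844 ≈ -3.1403e-5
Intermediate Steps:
b = 40 (b = 8*5 = 40)
p(B) = 1/(5*(40 + B)) (p(B) = 1/(5*(B + 40)) = 1/(5*(40 + B)))
z(J, M) = -88 - M (z(J, M) = 9 - (M + 97) = 9 - (97 + M) = 9 + (-97 - M) = -88 - M)
1/(122*(-259) + z(p(1), 158)) = 1/(122*(-259) + (-88 - 1*158)) = 1/(-31598 + (-88 - 158)) = 1/(-31598 - 246) = 1/(-31844) = -1/31844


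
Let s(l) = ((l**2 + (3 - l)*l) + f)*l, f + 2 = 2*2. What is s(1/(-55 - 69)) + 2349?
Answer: 36117979/15376 ≈ 2349.0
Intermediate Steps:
f = 2 (f = -2 + 2*2 = -2 + 4 = 2)
s(l) = l*(2 + l**2 + l*(3 - l)) (s(l) = ((l**2 + (3 - l)*l) + 2)*l = ((l**2 + l*(3 - l)) + 2)*l = (2 + l**2 + l*(3 - l))*l = l*(2 + l**2 + l*(3 - l)))
s(1/(-55 - 69)) + 2349 = (2 + 3/(-55 - 69))/(-55 - 69) + 2349 = (2 + 3/(-124))/(-124) + 2349 = -(2 + 3*(-1/124))/124 + 2349 = -(2 - 3/124)/124 + 2349 = -1/124*245/124 + 2349 = -245/15376 + 2349 = 36117979/15376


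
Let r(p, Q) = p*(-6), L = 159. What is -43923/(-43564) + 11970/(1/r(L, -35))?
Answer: -497473826397/43564 ≈ -1.1419e+7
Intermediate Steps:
r(p, Q) = -6*p
-43923/(-43564) + 11970/(1/r(L, -35)) = -43923/(-43564) + 11970/(1/(-6*159)) = -43923*(-1/43564) + 11970/(1/(-954)) = 43923/43564 + 11970/(-1/954) = 43923/43564 + 11970*(-954) = 43923/43564 - 11419380 = -497473826397/43564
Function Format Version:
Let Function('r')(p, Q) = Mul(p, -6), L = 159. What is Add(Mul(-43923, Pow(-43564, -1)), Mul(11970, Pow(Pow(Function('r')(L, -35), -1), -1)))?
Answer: Rational(-497473826397, 43564) ≈ -1.1419e+7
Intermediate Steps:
Function('r')(p, Q) = Mul(-6, p)
Add(Mul(-43923, Pow(-43564, -1)), Mul(11970, Pow(Pow(Function('r')(L, -35), -1), -1))) = Add(Mul(-43923, Pow(-43564, -1)), Mul(11970, Pow(Pow(Mul(-6, 159), -1), -1))) = Add(Mul(-43923, Rational(-1, 43564)), Mul(11970, Pow(Pow(-954, -1), -1))) = Add(Rational(43923, 43564), Mul(11970, Pow(Rational(-1, 954), -1))) = Add(Rational(43923, 43564), Mul(11970, -954)) = Add(Rational(43923, 43564), -11419380) = Rational(-497473826397, 43564)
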